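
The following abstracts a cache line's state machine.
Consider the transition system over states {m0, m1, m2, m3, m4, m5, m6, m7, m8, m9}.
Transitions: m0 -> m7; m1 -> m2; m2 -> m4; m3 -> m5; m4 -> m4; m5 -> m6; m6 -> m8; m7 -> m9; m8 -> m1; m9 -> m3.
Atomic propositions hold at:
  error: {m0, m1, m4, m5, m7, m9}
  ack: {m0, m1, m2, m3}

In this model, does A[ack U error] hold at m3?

A[ack U error]: least fixpoint, start Z0 = Sat(error) = {m0, m1, m4, m5, m7, m9}, add states in Sat(ack) with every successor in Z. Z1 = {m0, m1, m2, m3, m4, m5, m7, m9}; fixed.
Sat(A[ack U error]) = {m0, m1, m2, m3, m4, m5, m7, m9}
m3 ∈ Sat(A[ack U error]) = {m0, m1, m2, m3, m4, m5, m7, m9}, so the formula holds at m3.

Yes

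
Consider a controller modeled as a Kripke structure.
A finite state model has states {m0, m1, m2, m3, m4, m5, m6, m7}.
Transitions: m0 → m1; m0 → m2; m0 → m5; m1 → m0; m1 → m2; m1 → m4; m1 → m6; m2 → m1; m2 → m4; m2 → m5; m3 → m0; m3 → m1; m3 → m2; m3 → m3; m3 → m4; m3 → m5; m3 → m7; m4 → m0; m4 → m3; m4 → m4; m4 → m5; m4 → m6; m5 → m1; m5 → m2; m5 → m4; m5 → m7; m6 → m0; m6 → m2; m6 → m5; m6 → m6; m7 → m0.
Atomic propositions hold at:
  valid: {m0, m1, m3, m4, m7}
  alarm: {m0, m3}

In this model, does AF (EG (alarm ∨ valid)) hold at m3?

Yes

Sat(alarm ∨ valid) = {m0, m1, m3, m4, m7}
EG (alarm ∨ valid): greatest fixpoint, start Z0 = {m0, m1, m3, m4, m7}, keep only states in Sat with some successor in Z. Already a fixed point.
Sat(EG (alarm ∨ valid)) = {m0, m1, m3, m4, m7}
AF (EG (alarm ∨ valid)): least fixpoint, start Z0 = {m0, m1, m3, m4, m7}, add states with every successor in Z. Already a fixed point.
Sat(AF (EG (alarm ∨ valid))) = {m0, m1, m3, m4, m7}
m3 ∈ Sat(AF (EG (alarm ∨ valid))) = {m0, m1, m3, m4, m7}, so the formula holds at m3.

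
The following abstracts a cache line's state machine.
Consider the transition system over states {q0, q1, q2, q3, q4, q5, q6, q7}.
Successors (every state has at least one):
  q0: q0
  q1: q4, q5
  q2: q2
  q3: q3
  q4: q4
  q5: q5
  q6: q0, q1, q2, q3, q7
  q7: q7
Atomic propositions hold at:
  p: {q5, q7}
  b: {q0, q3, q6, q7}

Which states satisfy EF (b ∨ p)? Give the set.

Sat(b ∨ p) = {q0, q3, q5, q6, q7}
EF (b ∨ p): least fixpoint, start Z0 = {q0, q3, q5, q6, q7}, add states with some successor in Z. Z1 = {q0, q1, q3, q5, q6, q7}; fixed.
Sat(EF (b ∨ p)) = {q0, q1, q3, q5, q6, q7}

{q0, q1, q3, q5, q6, q7}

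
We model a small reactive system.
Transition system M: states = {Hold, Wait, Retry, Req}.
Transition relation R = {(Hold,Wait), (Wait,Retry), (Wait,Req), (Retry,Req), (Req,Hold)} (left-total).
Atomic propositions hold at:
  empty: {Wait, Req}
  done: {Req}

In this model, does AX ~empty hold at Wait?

No

Sat(~empty) = {Hold, Retry}
Sat(AX ~empty) = {s : every successor in {Hold, Retry}} = {Req}
Wait ∉ Sat(AX ~empty) = {Req}, so the formula does not hold at Wait.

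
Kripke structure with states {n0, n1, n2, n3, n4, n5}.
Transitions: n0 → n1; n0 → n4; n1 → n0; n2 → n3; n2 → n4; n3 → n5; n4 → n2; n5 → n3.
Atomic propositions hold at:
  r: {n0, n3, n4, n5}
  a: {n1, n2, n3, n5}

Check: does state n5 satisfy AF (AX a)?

Sat(AX a) = {s : every successor in {n1, n2, n3, n5}} = {n3, n4, n5}
AF (AX a): least fixpoint, start Z0 = {n3, n4, n5}, add states with every successor in Z. Z1 = {n2, n3, n4, n5}; fixed.
Sat(AF (AX a)) = {n2, n3, n4, n5}
n5 ∈ Sat(AF (AX a)) = {n2, n3, n4, n5}, so the formula holds at n5.

Yes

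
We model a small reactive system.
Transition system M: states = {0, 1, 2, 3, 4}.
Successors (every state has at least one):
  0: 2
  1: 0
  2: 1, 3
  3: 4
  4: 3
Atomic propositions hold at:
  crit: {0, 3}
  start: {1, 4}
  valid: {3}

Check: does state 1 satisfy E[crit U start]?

E[crit U start]: least fixpoint, start Z0 = Sat(start) = {1, 4}, add states in Sat(crit) with some successor in Z. Z1 = {1, 3, 4}; fixed.
Sat(E[crit U start]) = {1, 3, 4}
1 ∈ Sat(E[crit U start]) = {1, 3, 4}, so the formula holds at 1.

Yes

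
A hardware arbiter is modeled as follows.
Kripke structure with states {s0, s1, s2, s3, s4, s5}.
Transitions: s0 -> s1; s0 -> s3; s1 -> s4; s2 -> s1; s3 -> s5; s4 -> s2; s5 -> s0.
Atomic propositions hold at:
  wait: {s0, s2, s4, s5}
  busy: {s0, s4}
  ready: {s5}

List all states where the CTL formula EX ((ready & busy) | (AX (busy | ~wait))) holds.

{s0, s2, s3, s4, s5}

Sat(ready & busy) = ∅
Sat(~wait) = {s1, s3}
Sat(busy | ~wait) = {s0, s1, s3, s4}
Sat(AX (busy | ~wait)) = {s : every successor in {s0, s1, s3, s4}} = {s0, s1, s2, s5}
Sat((ready & busy) | (AX (busy | ~wait))) = {s0, s1, s2, s5}
Sat(EX ((ready & busy) | (AX (busy | ~wait)))) = {s : some successor in {s0, s1, s2, s5}} = {s0, s2, s3, s4, s5}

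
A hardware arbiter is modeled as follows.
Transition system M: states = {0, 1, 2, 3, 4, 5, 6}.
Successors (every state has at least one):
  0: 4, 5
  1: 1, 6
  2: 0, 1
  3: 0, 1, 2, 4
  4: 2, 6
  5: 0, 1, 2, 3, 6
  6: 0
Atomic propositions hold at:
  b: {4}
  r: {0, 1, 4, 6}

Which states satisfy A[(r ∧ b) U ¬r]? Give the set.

Sat(r ∧ b) = {4}
Sat(¬r) = {2, 3, 5}
A[(r ∧ b) U ¬r]: least fixpoint, start Z0 = Sat(¬r) = {2, 3, 5}, add states in Sat(r ∧ b) with every successor in Z. Already a fixed point.
Sat(A[(r ∧ b) U ¬r]) = {2, 3, 5}

{2, 3, 5}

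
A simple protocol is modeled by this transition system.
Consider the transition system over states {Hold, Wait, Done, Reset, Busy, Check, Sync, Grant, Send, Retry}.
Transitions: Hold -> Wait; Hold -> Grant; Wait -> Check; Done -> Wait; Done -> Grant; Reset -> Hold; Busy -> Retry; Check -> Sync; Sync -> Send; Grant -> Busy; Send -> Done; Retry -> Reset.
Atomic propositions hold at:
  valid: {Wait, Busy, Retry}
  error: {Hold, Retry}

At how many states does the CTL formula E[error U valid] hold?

E[error U valid]: least fixpoint, start Z0 = Sat(valid) = {Wait, Busy, Retry}, add states in Sat(error) with some successor in Z. Z1 = {Hold, Wait, Busy, Retry}; fixed.
Sat(E[error U valid]) = {Hold, Wait, Busy, Retry}
|Sat(E[error U valid])| = |{Hold, Wait, Busy, Retry}| = 4.

4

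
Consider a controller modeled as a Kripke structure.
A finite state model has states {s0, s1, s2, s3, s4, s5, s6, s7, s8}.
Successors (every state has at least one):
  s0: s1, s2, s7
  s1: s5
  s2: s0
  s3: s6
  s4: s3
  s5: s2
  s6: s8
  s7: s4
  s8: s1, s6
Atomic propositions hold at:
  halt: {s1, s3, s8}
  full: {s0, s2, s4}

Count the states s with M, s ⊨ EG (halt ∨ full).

2

Sat(halt ∨ full) = {s0, s1, s2, s3, s4, s8}
EG (halt ∨ full): greatest fixpoint, start Z0 = {s0, s1, s2, s3, s4, s8}, keep only states in Sat with some successor in Z. Z1 = {s0, s2, s4, s8}; Z2 = {s0, s2}; fixed.
Sat(EG (halt ∨ full)) = {s0, s2}
|Sat(EG (halt ∨ full))| = |{s0, s2}| = 2.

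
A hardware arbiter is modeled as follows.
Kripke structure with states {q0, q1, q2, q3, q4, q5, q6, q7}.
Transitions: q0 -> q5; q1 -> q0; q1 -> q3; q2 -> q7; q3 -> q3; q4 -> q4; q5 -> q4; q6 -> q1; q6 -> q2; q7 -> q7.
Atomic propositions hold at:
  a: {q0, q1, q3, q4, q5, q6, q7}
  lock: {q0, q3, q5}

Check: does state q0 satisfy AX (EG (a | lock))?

Yes

Sat(a | lock) = {q0, q1, q3, q4, q5, q6, q7}
EG (a | lock): greatest fixpoint, start Z0 = {q0, q1, q3, q4, q5, q6, q7}, keep only states in Sat with some successor in Z. Already a fixed point.
Sat(EG (a | lock)) = {q0, q1, q3, q4, q5, q6, q7}
Sat(AX (EG (a | lock))) = {s : every successor in {q0, q1, q3, q4, q5, q6, q7}} = {q0, q1, q2, q3, q4, q5, q7}
q0 ∈ Sat(AX (EG (a | lock))) = {q0, q1, q2, q3, q4, q5, q7}, so the formula holds at q0.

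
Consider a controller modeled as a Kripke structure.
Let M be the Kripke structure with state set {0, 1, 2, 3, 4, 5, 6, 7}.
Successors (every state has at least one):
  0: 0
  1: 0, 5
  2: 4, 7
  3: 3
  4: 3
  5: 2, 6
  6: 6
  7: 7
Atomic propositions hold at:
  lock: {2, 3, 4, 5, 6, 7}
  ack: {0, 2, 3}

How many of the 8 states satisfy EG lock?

EG lock: greatest fixpoint, start Z0 = {2, 3, 4, 5, 6, 7}, keep only states in Sat with some successor in Z. Already a fixed point.
Sat(EG lock) = {2, 3, 4, 5, 6, 7}
|Sat(EG lock)| = |{2, 3, 4, 5, 6, 7}| = 6.

6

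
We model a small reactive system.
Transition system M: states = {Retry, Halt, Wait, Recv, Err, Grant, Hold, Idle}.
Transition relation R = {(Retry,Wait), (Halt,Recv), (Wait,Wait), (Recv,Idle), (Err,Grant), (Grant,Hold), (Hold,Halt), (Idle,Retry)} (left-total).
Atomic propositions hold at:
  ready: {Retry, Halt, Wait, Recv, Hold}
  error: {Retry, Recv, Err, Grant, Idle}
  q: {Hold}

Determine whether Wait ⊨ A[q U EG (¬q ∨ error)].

Sat(¬q) = {Retry, Halt, Wait, Recv, Err, Grant, Idle}
Sat(¬q ∨ error) = {Retry, Halt, Wait, Recv, Err, Grant, Idle}
EG (¬q ∨ error): greatest fixpoint, start Z0 = {Retry, Halt, Wait, Recv, Err, Grant, Idle}, keep only states in Sat with some successor in Z. Z1 = {Retry, Halt, Wait, Recv, Err, Idle}; Z2 = {Retry, Halt, Wait, Recv, Idle}; fixed.
Sat(EG (¬q ∨ error)) = {Retry, Halt, Wait, Recv, Idle}
A[q U EG (¬q ∨ error)]: least fixpoint, start Z0 = Sat(EG (¬q ∨ error)) = {Retry, Halt, Wait, Recv, Idle}, add states in Sat(q) with every successor in Z. Z1 = {Retry, Halt, Wait, Recv, Hold, Idle}; fixed.
Sat(A[q U EG (¬q ∨ error)]) = {Retry, Halt, Wait, Recv, Hold, Idle}
Wait ∈ Sat(A[q U EG (¬q ∨ error)]) = {Retry, Halt, Wait, Recv, Hold, Idle}, so the formula holds at Wait.

Yes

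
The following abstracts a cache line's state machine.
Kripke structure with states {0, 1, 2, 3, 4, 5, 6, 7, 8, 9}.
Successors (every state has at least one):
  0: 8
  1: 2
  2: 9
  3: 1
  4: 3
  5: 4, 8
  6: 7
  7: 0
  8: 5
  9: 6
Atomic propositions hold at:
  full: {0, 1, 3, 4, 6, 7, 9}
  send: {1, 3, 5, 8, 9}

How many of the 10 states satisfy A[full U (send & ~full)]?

6

Sat(~full) = {2, 5, 8}
Sat(send & ~full) = {5, 8}
A[full U (send & ~full)]: least fixpoint, start Z0 = Sat((send & ~full)) = {5, 8}, add states in Sat(full) with every successor in Z. Z1 = {0, 5, 8}; Z2 = {0, 5, 7, 8}; Z3 = {0, 5, 6, 7, 8}; Z4 = {0, 5, 6, 7, 8, 9}; fixed.
Sat(A[full U (send & ~full)]) = {0, 5, 6, 7, 8, 9}
|Sat(A[full U (send & ~full)])| = |{0, 5, 6, 7, 8, 9}| = 6.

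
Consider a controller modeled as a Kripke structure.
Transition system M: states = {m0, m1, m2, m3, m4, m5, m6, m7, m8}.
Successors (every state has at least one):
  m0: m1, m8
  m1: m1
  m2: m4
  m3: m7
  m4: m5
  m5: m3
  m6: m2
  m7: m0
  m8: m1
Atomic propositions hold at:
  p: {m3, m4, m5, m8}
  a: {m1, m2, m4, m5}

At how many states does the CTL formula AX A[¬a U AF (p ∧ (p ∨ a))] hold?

4

Sat(¬a) = {m0, m3, m6, m7, m8}
Sat(p ∨ a) = {m1, m2, m3, m4, m5, m8}
Sat(p ∧ (p ∨ a)) = {m3, m4, m5, m8}
AF (p ∧ (p ∨ a)): least fixpoint, start Z0 = {m3, m4, m5, m8}, add states with every successor in Z. Z1 = {m2, m3, m4, m5, m8}; Z2 = {m2, m3, m4, m5, m6, m8}; fixed.
Sat(AF (p ∧ (p ∨ a))) = {m2, m3, m4, m5, m6, m8}
A[¬a U AF (p ∧ (p ∨ a))]: least fixpoint, start Z0 = Sat(AF (p ∧ (p ∨ a))) = {m2, m3, m4, m5, m6, m8}, add states in Sat(¬a) with every successor in Z. Already a fixed point.
Sat(A[¬a U AF (p ∧ (p ∨ a))]) = {m2, m3, m4, m5, m6, m8}
Sat(AX A[¬a U AF (p ∧ (p ∨ a))]) = {s : every successor in {m2, m3, m4, m5, m6, m8}} = {m2, m4, m5, m6}
|Sat(AX A[¬a U AF (p ∧ (p ∨ a))])| = |{m2, m4, m5, m6}| = 4.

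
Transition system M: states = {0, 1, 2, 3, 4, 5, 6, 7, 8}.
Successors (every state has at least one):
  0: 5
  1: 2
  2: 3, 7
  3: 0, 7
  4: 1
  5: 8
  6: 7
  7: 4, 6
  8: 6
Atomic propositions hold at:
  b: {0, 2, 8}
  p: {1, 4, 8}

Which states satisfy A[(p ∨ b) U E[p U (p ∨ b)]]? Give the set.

Sat(p ∨ b) = {0, 1, 2, 4, 8}
E[p U (p ∨ b)]: least fixpoint, start Z0 = Sat((p ∨ b)) = {0, 1, 2, 4, 8}, add states in Sat(p) with some successor in Z. Already a fixed point.
Sat(E[p U (p ∨ b)]) = {0, 1, 2, 4, 8}
A[(p ∨ b) U E[p U (p ∨ b)]]: least fixpoint, start Z0 = Sat(E[p U (p ∨ b)]) = {0, 1, 2, 4, 8}, add states in Sat(p ∨ b) with every successor in Z. Already a fixed point.
Sat(A[(p ∨ b) U E[p U (p ∨ b)]]) = {0, 1, 2, 4, 8}

{0, 1, 2, 4, 8}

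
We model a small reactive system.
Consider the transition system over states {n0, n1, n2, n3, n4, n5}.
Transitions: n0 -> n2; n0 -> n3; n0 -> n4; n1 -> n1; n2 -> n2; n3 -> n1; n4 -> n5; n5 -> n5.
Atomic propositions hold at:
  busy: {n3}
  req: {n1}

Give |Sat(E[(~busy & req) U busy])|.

1

Sat(~busy) = {n0, n1, n2, n4, n5}
Sat(~busy & req) = {n1}
E[(~busy & req) U busy]: least fixpoint, start Z0 = Sat(busy) = {n3}, add states in Sat(~busy & req) with some successor in Z. Already a fixed point.
Sat(E[(~busy & req) U busy]) = {n3}
|Sat(E[(~busy & req) U busy])| = |{n3}| = 1.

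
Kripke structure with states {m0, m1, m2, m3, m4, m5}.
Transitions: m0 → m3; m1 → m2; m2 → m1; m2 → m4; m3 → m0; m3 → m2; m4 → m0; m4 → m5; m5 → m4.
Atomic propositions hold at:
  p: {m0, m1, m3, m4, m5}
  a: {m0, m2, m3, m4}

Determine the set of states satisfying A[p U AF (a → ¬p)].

{m1, m2, m5}

Sat(¬p) = {m2}
Sat(a → ¬p) = {m1, m2, m5}
AF (a → ¬p): least fixpoint, start Z0 = {m1, m2, m5}, add states with every successor in Z. Already a fixed point.
Sat(AF (a → ¬p)) = {m1, m2, m5}
A[p U AF (a → ¬p)]: least fixpoint, start Z0 = Sat(AF (a → ¬p)) = {m1, m2, m5}, add states in Sat(p) with every successor in Z. Already a fixed point.
Sat(A[p U AF (a → ¬p)]) = {m1, m2, m5}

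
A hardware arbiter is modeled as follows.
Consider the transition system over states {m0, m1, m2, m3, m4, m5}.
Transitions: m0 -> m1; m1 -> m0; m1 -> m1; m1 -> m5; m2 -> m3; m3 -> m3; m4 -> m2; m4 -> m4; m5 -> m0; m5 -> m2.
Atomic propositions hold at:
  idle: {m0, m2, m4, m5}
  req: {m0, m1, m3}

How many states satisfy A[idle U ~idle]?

Sat(~idle) = {m1, m3}
A[idle U ~idle]: least fixpoint, start Z0 = Sat(~idle) = {m1, m3}, add states in Sat(idle) with every successor in Z. Z1 = {m0, m1, m2, m3}; Z2 = {m0, m1, m2, m3, m5}; fixed.
Sat(A[idle U ~idle]) = {m0, m1, m2, m3, m5}
|Sat(A[idle U ~idle])| = |{m0, m1, m2, m3, m5}| = 5.

5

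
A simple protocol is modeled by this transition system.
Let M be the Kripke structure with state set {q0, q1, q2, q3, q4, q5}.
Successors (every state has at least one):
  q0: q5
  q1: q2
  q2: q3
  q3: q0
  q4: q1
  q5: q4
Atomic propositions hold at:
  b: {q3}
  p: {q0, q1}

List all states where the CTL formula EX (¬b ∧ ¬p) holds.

Sat(¬b) = {q0, q1, q2, q4, q5}
Sat(¬p) = {q2, q3, q4, q5}
Sat(¬b ∧ ¬p) = {q2, q4, q5}
Sat(EX (¬b ∧ ¬p)) = {s : some successor in {q2, q4, q5}} = {q0, q1, q5}

{q0, q1, q5}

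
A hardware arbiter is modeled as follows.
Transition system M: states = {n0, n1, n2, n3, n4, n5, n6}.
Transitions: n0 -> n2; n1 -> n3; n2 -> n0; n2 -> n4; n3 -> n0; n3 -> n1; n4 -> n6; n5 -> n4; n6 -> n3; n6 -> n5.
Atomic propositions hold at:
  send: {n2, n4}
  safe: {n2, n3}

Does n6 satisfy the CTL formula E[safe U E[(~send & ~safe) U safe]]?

Yes

Sat(~send) = {n0, n1, n3, n5, n6}
Sat(~safe) = {n0, n1, n4, n5, n6}
Sat(~send & ~safe) = {n0, n1, n5, n6}
E[(~send & ~safe) U safe]: least fixpoint, start Z0 = Sat(safe) = {n2, n3}, add states in Sat(~send & ~safe) with some successor in Z. Z1 = {n0, n1, n2, n3, n6}; fixed.
Sat(E[(~send & ~safe) U safe]) = {n0, n1, n2, n3, n6}
E[safe U E[(~send & ~safe) U safe]]: least fixpoint, start Z0 = Sat(E[(~send & ~safe) U safe]) = {n0, n1, n2, n3, n6}, add states in Sat(safe) with some successor in Z. Already a fixed point.
Sat(E[safe U E[(~send & ~safe) U safe]]) = {n0, n1, n2, n3, n6}
n6 ∈ Sat(E[safe U E[(~send & ~safe) U safe]]) = {n0, n1, n2, n3, n6}, so the formula holds at n6.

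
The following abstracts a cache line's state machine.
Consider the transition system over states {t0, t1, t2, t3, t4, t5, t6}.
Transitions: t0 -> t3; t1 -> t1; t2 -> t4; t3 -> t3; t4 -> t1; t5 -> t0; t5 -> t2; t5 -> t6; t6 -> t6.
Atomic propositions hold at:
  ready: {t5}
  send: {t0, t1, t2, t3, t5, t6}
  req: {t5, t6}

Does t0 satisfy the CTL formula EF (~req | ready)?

Sat(~req) = {t0, t1, t2, t3, t4}
Sat(~req | ready) = {t0, t1, t2, t3, t4, t5}
EF (~req | ready): least fixpoint, start Z0 = {t0, t1, t2, t3, t4, t5}, add states with some successor in Z. Already a fixed point.
Sat(EF (~req | ready)) = {t0, t1, t2, t3, t4, t5}
t0 ∈ Sat(EF (~req | ready)) = {t0, t1, t2, t3, t4, t5}, so the formula holds at t0.

Yes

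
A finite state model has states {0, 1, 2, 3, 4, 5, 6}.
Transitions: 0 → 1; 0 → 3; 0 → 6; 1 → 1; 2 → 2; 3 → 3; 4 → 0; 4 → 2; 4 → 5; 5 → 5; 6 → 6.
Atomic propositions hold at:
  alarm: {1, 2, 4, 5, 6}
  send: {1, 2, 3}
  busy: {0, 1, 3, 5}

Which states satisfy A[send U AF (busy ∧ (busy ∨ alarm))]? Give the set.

Sat(busy ∨ alarm) = {0, 1, 2, 3, 4, 5, 6}
Sat(busy ∧ (busy ∨ alarm)) = {0, 1, 3, 5}
AF (busy ∧ (busy ∨ alarm)): least fixpoint, start Z0 = {0, 1, 3, 5}, add states with every successor in Z. Already a fixed point.
Sat(AF (busy ∧ (busy ∨ alarm))) = {0, 1, 3, 5}
A[send U AF (busy ∧ (busy ∨ alarm))]: least fixpoint, start Z0 = Sat(AF (busy ∧ (busy ∨ alarm))) = {0, 1, 3, 5}, add states in Sat(send) with every successor in Z. Already a fixed point.
Sat(A[send U AF (busy ∧ (busy ∨ alarm))]) = {0, 1, 3, 5}

{0, 1, 3, 5}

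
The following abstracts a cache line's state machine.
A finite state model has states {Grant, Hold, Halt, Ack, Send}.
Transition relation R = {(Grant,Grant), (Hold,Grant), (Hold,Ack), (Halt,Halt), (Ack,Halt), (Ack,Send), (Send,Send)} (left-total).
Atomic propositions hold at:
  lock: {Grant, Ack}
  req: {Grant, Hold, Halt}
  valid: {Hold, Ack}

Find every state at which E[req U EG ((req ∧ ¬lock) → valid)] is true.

Sat(¬lock) = {Hold, Halt, Send}
Sat(req ∧ ¬lock) = {Hold, Halt}
Sat((req ∧ ¬lock) → valid) = {Grant, Hold, Ack, Send}
EG ((req ∧ ¬lock) → valid): greatest fixpoint, start Z0 = {Grant, Hold, Ack, Send}, keep only states in Sat with some successor in Z. Already a fixed point.
Sat(EG ((req ∧ ¬lock) → valid)) = {Grant, Hold, Ack, Send}
E[req U EG ((req ∧ ¬lock) → valid)]: least fixpoint, start Z0 = Sat(EG ((req ∧ ¬lock) → valid)) = {Grant, Hold, Ack, Send}, add states in Sat(req) with some successor in Z. Already a fixed point.
Sat(E[req U EG ((req ∧ ¬lock) → valid)]) = {Grant, Hold, Ack, Send}

{Grant, Hold, Ack, Send}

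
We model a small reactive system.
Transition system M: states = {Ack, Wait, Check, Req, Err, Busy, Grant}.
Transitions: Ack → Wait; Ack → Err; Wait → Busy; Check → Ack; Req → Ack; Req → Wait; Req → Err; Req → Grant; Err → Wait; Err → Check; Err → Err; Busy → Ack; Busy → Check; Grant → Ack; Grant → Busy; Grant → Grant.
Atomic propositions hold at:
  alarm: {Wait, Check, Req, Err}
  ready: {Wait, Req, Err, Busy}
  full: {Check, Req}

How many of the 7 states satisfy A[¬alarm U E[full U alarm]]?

Sat(¬alarm) = {Ack, Busy, Grant}
E[full U alarm]: least fixpoint, start Z0 = Sat(alarm) = {Wait, Check, Req, Err}, add states in Sat(full) with some successor in Z. Already a fixed point.
Sat(E[full U alarm]) = {Wait, Check, Req, Err}
A[¬alarm U E[full U alarm]]: least fixpoint, start Z0 = Sat(E[full U alarm]) = {Wait, Check, Req, Err}, add states in Sat(¬alarm) with every successor in Z. Z1 = {Ack, Wait, Check, Req, Err}; Z2 = {Ack, Wait, Check, Req, Err, Busy}; fixed.
Sat(A[¬alarm U E[full U alarm]]) = {Ack, Wait, Check, Req, Err, Busy}
|Sat(A[¬alarm U E[full U alarm]])| = |{Ack, Wait, Check, Req, Err, Busy}| = 6.

6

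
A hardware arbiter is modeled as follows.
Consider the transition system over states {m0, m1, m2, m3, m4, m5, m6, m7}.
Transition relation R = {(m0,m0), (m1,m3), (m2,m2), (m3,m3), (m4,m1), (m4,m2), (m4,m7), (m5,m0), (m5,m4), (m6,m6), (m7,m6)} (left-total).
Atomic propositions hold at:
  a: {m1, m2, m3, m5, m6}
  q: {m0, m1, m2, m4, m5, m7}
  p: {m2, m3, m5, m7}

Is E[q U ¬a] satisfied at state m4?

Yes

Sat(¬a) = {m0, m4, m7}
E[q U ¬a]: least fixpoint, start Z0 = Sat(¬a) = {m0, m4, m7}, add states in Sat(q) with some successor in Z. Z1 = {m0, m4, m5, m7}; fixed.
Sat(E[q U ¬a]) = {m0, m4, m5, m7}
m4 ∈ Sat(E[q U ¬a]) = {m0, m4, m5, m7}, so the formula holds at m4.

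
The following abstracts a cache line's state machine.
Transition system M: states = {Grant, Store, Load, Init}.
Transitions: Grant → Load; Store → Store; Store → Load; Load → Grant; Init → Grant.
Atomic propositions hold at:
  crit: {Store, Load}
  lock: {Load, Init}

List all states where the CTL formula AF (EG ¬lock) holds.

{Store}

Sat(¬lock) = {Grant, Store}
EG ¬lock: greatest fixpoint, start Z0 = {Grant, Store}, keep only states in Sat with some successor in Z. Z1 = {Store}; fixed.
Sat(EG ¬lock) = {Store}
AF (EG ¬lock): least fixpoint, start Z0 = {Store}, add states with every successor in Z. Already a fixed point.
Sat(AF (EG ¬lock)) = {Store}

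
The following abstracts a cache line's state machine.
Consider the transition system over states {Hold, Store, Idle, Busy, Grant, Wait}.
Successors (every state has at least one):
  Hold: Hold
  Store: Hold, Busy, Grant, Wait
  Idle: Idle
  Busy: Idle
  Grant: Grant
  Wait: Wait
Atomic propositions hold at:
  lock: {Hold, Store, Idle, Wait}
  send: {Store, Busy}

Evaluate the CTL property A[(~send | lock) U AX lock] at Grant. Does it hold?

No

Sat(~send) = {Hold, Idle, Grant, Wait}
Sat(~send | lock) = {Hold, Store, Idle, Grant, Wait}
Sat(AX lock) = {s : every successor in {Hold, Store, Idle, Wait}} = {Hold, Idle, Busy, Wait}
A[(~send | lock) U AX lock]: least fixpoint, start Z0 = Sat(AX lock) = {Hold, Idle, Busy, Wait}, add states in Sat(~send | lock) with every successor in Z. Already a fixed point.
Sat(A[(~send | lock) U AX lock]) = {Hold, Idle, Busy, Wait}
Grant ∉ Sat(A[(~send | lock) U AX lock]) = {Hold, Idle, Busy, Wait}, so the formula does not hold at Grant.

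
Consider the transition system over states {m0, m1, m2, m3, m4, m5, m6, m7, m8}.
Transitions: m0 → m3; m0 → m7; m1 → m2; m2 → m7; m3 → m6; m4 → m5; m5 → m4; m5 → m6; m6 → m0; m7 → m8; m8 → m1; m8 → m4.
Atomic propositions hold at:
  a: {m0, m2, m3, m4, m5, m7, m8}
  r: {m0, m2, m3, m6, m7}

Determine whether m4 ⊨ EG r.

No

EG r: greatest fixpoint, start Z0 = {m0, m2, m3, m6, m7}, keep only states in Sat with some successor in Z. Z1 = {m0, m2, m3, m6}; Z2 = {m0, m3, m6}; fixed.
Sat(EG r) = {m0, m3, m6}
m4 ∉ Sat(EG r) = {m0, m3, m6}, so the formula does not hold at m4.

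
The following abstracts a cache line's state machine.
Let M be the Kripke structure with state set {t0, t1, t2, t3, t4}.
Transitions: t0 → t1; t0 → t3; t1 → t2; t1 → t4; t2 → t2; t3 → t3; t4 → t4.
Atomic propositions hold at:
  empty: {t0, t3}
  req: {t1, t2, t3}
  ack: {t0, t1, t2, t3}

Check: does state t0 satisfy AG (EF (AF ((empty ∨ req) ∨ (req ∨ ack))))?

Sat(empty ∨ req) = {t0, t1, t2, t3}
Sat(req ∨ ack) = {t0, t1, t2, t3}
Sat((empty ∨ req) ∨ (req ∨ ack)) = {t0, t1, t2, t3}
AF ((empty ∨ req) ∨ (req ∨ ack)): least fixpoint, start Z0 = {t0, t1, t2, t3}, add states with every successor in Z. Already a fixed point.
Sat(AF ((empty ∨ req) ∨ (req ∨ ack))) = {t0, t1, t2, t3}
EF (AF ((empty ∨ req) ∨ (req ∨ ack))): least fixpoint, start Z0 = {t0, t1, t2, t3}, add states with some successor in Z. Already a fixed point.
Sat(EF (AF ((empty ∨ req) ∨ (req ∨ ack)))) = {t0, t1, t2, t3}
AG (EF (AF ((empty ∨ req) ∨ (req ∨ ack)))): greatest fixpoint, start Z0 = {t0, t1, t2, t3}, keep only states in Sat with every successor in Z. Z1 = {t0, t2, t3}; Z2 = {t2, t3}; fixed.
Sat(AG (EF (AF ((empty ∨ req) ∨ (req ∨ ack))))) = {t2, t3}
t0 ∉ Sat(AG (EF (AF ((empty ∨ req) ∨ (req ∨ ack))))) = {t2, t3}, so the formula does not hold at t0.

No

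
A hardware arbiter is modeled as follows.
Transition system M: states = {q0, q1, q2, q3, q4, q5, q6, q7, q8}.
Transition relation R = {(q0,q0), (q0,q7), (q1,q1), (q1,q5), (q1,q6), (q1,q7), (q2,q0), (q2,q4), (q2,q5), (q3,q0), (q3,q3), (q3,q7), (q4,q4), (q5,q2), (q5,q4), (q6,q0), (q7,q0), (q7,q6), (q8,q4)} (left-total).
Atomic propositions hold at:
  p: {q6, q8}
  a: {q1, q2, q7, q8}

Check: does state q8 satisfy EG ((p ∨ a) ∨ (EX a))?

No

Sat(p ∨ a) = {q1, q2, q6, q7, q8}
Sat(EX a) = {s : some successor in {q1, q2, q7, q8}} = {q0, q1, q3, q5}
Sat((p ∨ a) ∨ (EX a)) = {q0, q1, q2, q3, q5, q6, q7, q8}
EG ((p ∨ a) ∨ (EX a)): greatest fixpoint, start Z0 = {q0, q1, q2, q3, q5, q6, q7, q8}, keep only states in Sat with some successor in Z. Z1 = {q0, q1, q2, q3, q5, q6, q7}; fixed.
Sat(EG ((p ∨ a) ∨ (EX a))) = {q0, q1, q2, q3, q5, q6, q7}
q8 ∉ Sat(EG ((p ∨ a) ∨ (EX a))) = {q0, q1, q2, q3, q5, q6, q7}, so the formula does not hold at q8.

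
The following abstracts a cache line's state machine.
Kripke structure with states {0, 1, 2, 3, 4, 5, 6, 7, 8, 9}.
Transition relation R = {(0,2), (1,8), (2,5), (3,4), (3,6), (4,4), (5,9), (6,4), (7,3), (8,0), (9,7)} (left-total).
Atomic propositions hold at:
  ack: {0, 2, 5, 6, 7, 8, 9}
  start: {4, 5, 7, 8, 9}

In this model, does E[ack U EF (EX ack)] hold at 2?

Sat(EX ack) = {s : some successor in {0, 2, 5, 6, 7, 8, 9}} = {0, 1, 2, 3, 5, 8, 9}
EF (EX ack): least fixpoint, start Z0 = {0, 1, 2, 3, 5, 8, 9}, add states with some successor in Z. Z1 = {0, 1, 2, 3, 5, 7, 8, 9}; fixed.
Sat(EF (EX ack)) = {0, 1, 2, 3, 5, 7, 8, 9}
E[ack U EF (EX ack)]: least fixpoint, start Z0 = Sat(EF (EX ack)) = {0, 1, 2, 3, 5, 7, 8, 9}, add states in Sat(ack) with some successor in Z. Already a fixed point.
Sat(E[ack U EF (EX ack)]) = {0, 1, 2, 3, 5, 7, 8, 9}
2 ∈ Sat(E[ack U EF (EX ack)]) = {0, 1, 2, 3, 5, 7, 8, 9}, so the formula holds at 2.

Yes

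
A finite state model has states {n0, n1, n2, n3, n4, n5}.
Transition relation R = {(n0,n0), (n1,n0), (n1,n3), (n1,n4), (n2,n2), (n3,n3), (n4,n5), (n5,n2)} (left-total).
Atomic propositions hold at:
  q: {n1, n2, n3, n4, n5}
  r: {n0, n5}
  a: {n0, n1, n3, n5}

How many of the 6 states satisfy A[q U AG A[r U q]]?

4

A[r U q]: least fixpoint, start Z0 = Sat(q) = {n1, n2, n3, n4, n5}, add states in Sat(r) with every successor in Z. Already a fixed point.
Sat(A[r U q]) = {n1, n2, n3, n4, n5}
AG A[r U q]: greatest fixpoint, start Z0 = {n1, n2, n3, n4, n5}, keep only states in Sat with every successor in Z. Z1 = {n2, n3, n4, n5}; fixed.
Sat(AG A[r U q]) = {n2, n3, n4, n5}
A[q U AG A[r U q]]: least fixpoint, start Z0 = Sat(AG A[r U q]) = {n2, n3, n4, n5}, add states in Sat(q) with every successor in Z. Already a fixed point.
Sat(A[q U AG A[r U q]]) = {n2, n3, n4, n5}
|Sat(A[q U AG A[r U q]])| = |{n2, n3, n4, n5}| = 4.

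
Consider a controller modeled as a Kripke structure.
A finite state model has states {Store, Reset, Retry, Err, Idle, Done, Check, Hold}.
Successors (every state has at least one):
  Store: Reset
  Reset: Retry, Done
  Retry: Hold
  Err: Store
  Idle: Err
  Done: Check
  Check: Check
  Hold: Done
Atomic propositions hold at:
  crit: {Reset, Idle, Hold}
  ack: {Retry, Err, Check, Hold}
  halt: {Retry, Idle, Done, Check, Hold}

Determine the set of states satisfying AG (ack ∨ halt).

Sat(ack ∨ halt) = {Retry, Err, Idle, Done, Check, Hold}
AG (ack ∨ halt): greatest fixpoint, start Z0 = {Retry, Err, Idle, Done, Check, Hold}, keep only states in Sat with every successor in Z. Z1 = {Retry, Idle, Done, Check, Hold}; Z2 = {Retry, Done, Check, Hold}; fixed.
Sat(AG (ack ∨ halt)) = {Retry, Done, Check, Hold}

{Retry, Done, Check, Hold}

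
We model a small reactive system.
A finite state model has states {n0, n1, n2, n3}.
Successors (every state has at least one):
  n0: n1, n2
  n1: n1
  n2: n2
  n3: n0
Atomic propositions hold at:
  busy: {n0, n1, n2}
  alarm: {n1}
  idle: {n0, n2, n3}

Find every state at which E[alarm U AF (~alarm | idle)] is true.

Sat(~alarm) = {n0, n2, n3}
Sat(~alarm | idle) = {n0, n2, n3}
AF (~alarm | idle): least fixpoint, start Z0 = {n0, n2, n3}, add states with every successor in Z. Already a fixed point.
Sat(AF (~alarm | idle)) = {n0, n2, n3}
E[alarm U AF (~alarm | idle)]: least fixpoint, start Z0 = Sat(AF (~alarm | idle)) = {n0, n2, n3}, add states in Sat(alarm) with some successor in Z. Already a fixed point.
Sat(E[alarm U AF (~alarm | idle)]) = {n0, n2, n3}

{n0, n2, n3}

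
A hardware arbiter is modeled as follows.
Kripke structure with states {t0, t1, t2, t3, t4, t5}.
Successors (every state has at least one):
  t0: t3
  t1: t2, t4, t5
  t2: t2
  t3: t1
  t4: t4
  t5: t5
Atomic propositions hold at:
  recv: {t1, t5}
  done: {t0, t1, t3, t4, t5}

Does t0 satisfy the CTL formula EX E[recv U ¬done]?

Sat(¬done) = {t2}
E[recv U ¬done]: least fixpoint, start Z0 = Sat(¬done) = {t2}, add states in Sat(recv) with some successor in Z. Z1 = {t1, t2}; fixed.
Sat(E[recv U ¬done]) = {t1, t2}
Sat(EX E[recv U ¬done]) = {s : some successor in {t1, t2}} = {t1, t2, t3}
t0 ∉ Sat(EX E[recv U ¬done]) = {t1, t2, t3}, so the formula does not hold at t0.

No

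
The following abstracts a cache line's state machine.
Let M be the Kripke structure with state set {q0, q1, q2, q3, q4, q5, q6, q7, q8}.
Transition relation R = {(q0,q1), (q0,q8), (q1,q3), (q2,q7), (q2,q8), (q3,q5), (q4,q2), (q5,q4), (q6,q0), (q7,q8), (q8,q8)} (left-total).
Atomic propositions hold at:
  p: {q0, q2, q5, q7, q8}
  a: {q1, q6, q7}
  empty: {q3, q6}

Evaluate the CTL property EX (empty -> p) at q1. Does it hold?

Sat(empty -> p) = {q0, q1, q2, q4, q5, q7, q8}
Sat(EX (empty -> p)) = {s : some successor in {q0, q1, q2, q4, q5, q7, q8}} = {q0, q2, q3, q4, q5, q6, q7, q8}
q1 ∉ Sat(EX (empty -> p)) = {q0, q2, q3, q4, q5, q6, q7, q8}, so the formula does not hold at q1.

No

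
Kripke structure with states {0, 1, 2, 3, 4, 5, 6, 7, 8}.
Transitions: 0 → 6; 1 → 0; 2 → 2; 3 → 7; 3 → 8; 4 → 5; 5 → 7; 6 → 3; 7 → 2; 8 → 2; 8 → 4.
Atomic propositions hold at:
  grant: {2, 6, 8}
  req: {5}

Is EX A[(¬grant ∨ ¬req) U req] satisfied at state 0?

Sat(¬grant) = {0, 1, 3, 4, 5, 7}
Sat(¬req) = {0, 1, 2, 3, 4, 6, 7, 8}
Sat(¬grant ∨ ¬req) = {0, 1, 2, 3, 4, 5, 6, 7, 8}
A[(¬grant ∨ ¬req) U req]: least fixpoint, start Z0 = Sat(req) = {5}, add states in Sat(¬grant ∨ ¬req) with every successor in Z. Z1 = {4, 5}; fixed.
Sat(A[(¬grant ∨ ¬req) U req]) = {4, 5}
Sat(EX A[(¬grant ∨ ¬req) U req]) = {s : some successor in {4, 5}} = {4, 8}
0 ∉ Sat(EX A[(¬grant ∨ ¬req) U req]) = {4, 8}, so the formula does not hold at 0.

No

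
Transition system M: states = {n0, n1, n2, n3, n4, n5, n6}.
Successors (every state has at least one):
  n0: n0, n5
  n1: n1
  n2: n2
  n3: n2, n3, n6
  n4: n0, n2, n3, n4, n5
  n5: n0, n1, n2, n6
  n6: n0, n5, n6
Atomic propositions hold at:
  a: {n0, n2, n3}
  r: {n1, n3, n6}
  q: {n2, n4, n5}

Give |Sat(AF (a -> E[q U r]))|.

E[q U r]: least fixpoint, start Z0 = Sat(r) = {n1, n3, n6}, add states in Sat(q) with some successor in Z. Z1 = {n1, n3, n4, n5, n6}; fixed.
Sat(E[q U r]) = {n1, n3, n4, n5, n6}
Sat(a -> E[q U r]) = {n1, n3, n4, n5, n6}
AF (a -> E[q U r]): least fixpoint, start Z0 = {n1, n3, n4, n5, n6}, add states with every successor in Z. Already a fixed point.
Sat(AF (a -> E[q U r])) = {n1, n3, n4, n5, n6}
|Sat(AF (a -> E[q U r]))| = |{n1, n3, n4, n5, n6}| = 5.

5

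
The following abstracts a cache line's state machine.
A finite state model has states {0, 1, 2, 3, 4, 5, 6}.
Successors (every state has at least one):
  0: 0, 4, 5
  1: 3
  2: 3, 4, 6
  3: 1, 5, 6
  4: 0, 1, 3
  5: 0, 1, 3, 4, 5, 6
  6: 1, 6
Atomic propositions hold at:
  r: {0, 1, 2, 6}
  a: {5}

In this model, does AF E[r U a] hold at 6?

E[r U a]: least fixpoint, start Z0 = Sat(a) = {5}, add states in Sat(r) with some successor in Z. Z1 = {0, 5}; fixed.
Sat(E[r U a]) = {0, 5}
AF E[r U a]: least fixpoint, start Z0 = {0, 5}, add states with every successor in Z. Already a fixed point.
Sat(AF E[r U a]) = {0, 5}
6 ∉ Sat(AF E[r U a]) = {0, 5}, so the formula does not hold at 6.

No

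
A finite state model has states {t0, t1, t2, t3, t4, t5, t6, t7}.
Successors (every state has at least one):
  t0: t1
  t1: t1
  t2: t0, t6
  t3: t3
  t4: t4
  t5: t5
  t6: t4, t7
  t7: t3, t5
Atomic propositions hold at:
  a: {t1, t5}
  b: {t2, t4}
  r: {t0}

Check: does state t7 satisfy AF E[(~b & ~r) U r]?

No

Sat(~b) = {t0, t1, t3, t5, t6, t7}
Sat(~r) = {t1, t2, t3, t4, t5, t6, t7}
Sat(~b & ~r) = {t1, t3, t5, t6, t7}
E[(~b & ~r) U r]: least fixpoint, start Z0 = Sat(r) = {t0}, add states in Sat(~b & ~r) with some successor in Z. Already a fixed point.
Sat(E[(~b & ~r) U r]) = {t0}
AF E[(~b & ~r) U r]: least fixpoint, start Z0 = {t0}, add states with every successor in Z. Already a fixed point.
Sat(AF E[(~b & ~r) U r]) = {t0}
t7 ∉ Sat(AF E[(~b & ~r) U r]) = {t0}, so the formula does not hold at t7.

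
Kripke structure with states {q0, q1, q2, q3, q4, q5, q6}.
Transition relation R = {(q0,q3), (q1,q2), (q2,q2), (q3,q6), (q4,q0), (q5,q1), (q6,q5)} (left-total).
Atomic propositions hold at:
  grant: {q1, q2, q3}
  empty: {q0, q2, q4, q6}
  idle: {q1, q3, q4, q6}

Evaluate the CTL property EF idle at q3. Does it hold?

Yes

EF idle: least fixpoint, start Z0 = {q1, q3, q4, q6}, add states with some successor in Z. Z1 = {q0, q1, q3, q4, q5, q6}; fixed.
Sat(EF idle) = {q0, q1, q3, q4, q5, q6}
q3 ∈ Sat(EF idle) = {q0, q1, q3, q4, q5, q6}, so the formula holds at q3.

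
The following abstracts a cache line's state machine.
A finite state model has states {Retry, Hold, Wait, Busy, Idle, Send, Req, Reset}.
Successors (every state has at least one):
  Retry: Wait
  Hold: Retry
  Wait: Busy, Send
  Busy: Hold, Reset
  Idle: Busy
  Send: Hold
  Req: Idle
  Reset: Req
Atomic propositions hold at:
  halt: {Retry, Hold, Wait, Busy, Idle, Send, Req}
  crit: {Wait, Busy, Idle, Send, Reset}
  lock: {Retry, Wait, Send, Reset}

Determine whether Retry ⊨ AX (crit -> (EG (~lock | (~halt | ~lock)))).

No

Sat(~lock) = {Hold, Busy, Idle, Req}
Sat(~halt) = {Reset}
Sat(~halt | ~lock) = {Hold, Busy, Idle, Req, Reset}
Sat(~lock | (~halt | ~lock)) = {Hold, Busy, Idle, Req, Reset}
EG (~lock | (~halt | ~lock)): greatest fixpoint, start Z0 = {Hold, Busy, Idle, Req, Reset}, keep only states in Sat with some successor in Z. Z1 = {Busy, Idle, Req, Reset}; fixed.
Sat(EG (~lock | (~halt | ~lock))) = {Busy, Idle, Req, Reset}
Sat(crit -> (EG (~lock | (~halt | ~lock)))) = {Retry, Hold, Busy, Idle, Req, Reset}
Sat(AX (crit -> (EG (~lock | (~halt | ~lock))))) = {s : every successor in {Retry, Hold, Busy, Idle, Req, Reset}} = {Hold, Busy, Idle, Send, Req, Reset}
Retry ∉ Sat(AX (crit -> (EG (~lock | (~halt | ~lock))))) = {Hold, Busy, Idle, Send, Req, Reset}, so the formula does not hold at Retry.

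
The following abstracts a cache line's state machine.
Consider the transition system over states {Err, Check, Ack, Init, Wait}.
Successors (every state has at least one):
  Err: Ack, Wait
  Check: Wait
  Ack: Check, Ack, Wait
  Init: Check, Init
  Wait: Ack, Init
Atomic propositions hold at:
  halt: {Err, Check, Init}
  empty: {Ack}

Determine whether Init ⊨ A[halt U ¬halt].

No

Sat(¬halt) = {Ack, Wait}
A[halt U ¬halt]: least fixpoint, start Z0 = Sat(¬halt) = {Ack, Wait}, add states in Sat(halt) with every successor in Z. Z1 = {Err, Check, Ack, Wait}; fixed.
Sat(A[halt U ¬halt]) = {Err, Check, Ack, Wait}
Init ∉ Sat(A[halt U ¬halt]) = {Err, Check, Ack, Wait}, so the formula does not hold at Init.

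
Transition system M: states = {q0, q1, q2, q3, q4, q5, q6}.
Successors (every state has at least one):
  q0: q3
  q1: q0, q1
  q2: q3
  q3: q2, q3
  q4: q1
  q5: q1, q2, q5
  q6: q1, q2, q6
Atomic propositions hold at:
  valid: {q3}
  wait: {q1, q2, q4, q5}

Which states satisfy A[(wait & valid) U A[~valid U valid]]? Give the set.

{q0, q2, q3}

Sat(wait & valid) = ∅
Sat(~valid) = {q0, q1, q2, q4, q5, q6}
A[~valid U valid]: least fixpoint, start Z0 = Sat(valid) = {q3}, add states in Sat(~valid) with every successor in Z. Z1 = {q0, q2, q3}; fixed.
Sat(A[~valid U valid]) = {q0, q2, q3}
A[(wait & valid) U A[~valid U valid]]: least fixpoint, start Z0 = Sat(A[~valid U valid]) = {q0, q2, q3}, add states in Sat(wait & valid) with every successor in Z. Already a fixed point.
Sat(A[(wait & valid) U A[~valid U valid]]) = {q0, q2, q3}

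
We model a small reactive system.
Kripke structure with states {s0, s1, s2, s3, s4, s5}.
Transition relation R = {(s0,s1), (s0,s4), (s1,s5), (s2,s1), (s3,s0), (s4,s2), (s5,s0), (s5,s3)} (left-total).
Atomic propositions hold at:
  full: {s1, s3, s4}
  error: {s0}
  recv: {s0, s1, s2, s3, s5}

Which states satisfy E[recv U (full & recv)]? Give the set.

{s0, s1, s2, s3, s5}

Sat(full & recv) = {s1, s3}
E[recv U (full & recv)]: least fixpoint, start Z0 = Sat((full & recv)) = {s1, s3}, add states in Sat(recv) with some successor in Z. Z1 = {s0, s1, s2, s3, s5}; fixed.
Sat(E[recv U (full & recv)]) = {s0, s1, s2, s3, s5}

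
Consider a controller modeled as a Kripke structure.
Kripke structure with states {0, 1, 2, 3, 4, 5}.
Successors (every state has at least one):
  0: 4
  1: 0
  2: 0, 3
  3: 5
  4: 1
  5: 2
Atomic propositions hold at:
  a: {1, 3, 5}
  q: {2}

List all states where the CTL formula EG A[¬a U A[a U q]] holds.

{2, 3, 5}

Sat(¬a) = {0, 2, 4}
A[a U q]: least fixpoint, start Z0 = Sat(q) = {2}, add states in Sat(a) with every successor in Z. Z1 = {2, 5}; Z2 = {2, 3, 5}; fixed.
Sat(A[a U q]) = {2, 3, 5}
A[¬a U A[a U q]]: least fixpoint, start Z0 = Sat(A[a U q]) = {2, 3, 5}, add states in Sat(¬a) with every successor in Z. Already a fixed point.
Sat(A[¬a U A[a U q]]) = {2, 3, 5}
EG A[¬a U A[a U q]]: greatest fixpoint, start Z0 = {2, 3, 5}, keep only states in Sat with some successor in Z. Already a fixed point.
Sat(EG A[¬a U A[a U q]]) = {2, 3, 5}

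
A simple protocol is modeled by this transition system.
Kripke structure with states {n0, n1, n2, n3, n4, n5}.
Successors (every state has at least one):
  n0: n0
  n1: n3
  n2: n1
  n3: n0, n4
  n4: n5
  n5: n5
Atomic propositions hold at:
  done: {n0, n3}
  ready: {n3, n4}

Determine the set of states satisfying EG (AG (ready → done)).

Sat(ready → done) = {n0, n1, n2, n3, n5}
AG (ready → done): greatest fixpoint, start Z0 = {n0, n1, n2, n3, n5}, keep only states in Sat with every successor in Z. Z1 = {n0, n1, n2, n5}; Z2 = {n0, n2, n5}; Z3 = {n0, n5}; fixed.
Sat(AG (ready → done)) = {n0, n5}
EG (AG (ready → done)): greatest fixpoint, start Z0 = {n0, n5}, keep only states in Sat with some successor in Z. Already a fixed point.
Sat(EG (AG (ready → done))) = {n0, n5}

{n0, n5}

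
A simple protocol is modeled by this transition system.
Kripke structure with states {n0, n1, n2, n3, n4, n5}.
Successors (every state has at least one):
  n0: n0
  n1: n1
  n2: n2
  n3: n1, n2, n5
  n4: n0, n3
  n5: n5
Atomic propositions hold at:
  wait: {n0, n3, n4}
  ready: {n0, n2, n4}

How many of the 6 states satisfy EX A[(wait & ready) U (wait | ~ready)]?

5

Sat(wait & ready) = {n0, n4}
Sat(~ready) = {n1, n3, n5}
Sat(wait | ~ready) = {n0, n1, n3, n4, n5}
A[(wait & ready) U (wait | ~ready)]: least fixpoint, start Z0 = Sat((wait | ~ready)) = {n0, n1, n3, n4, n5}, add states in Sat(wait & ready) with every successor in Z. Already a fixed point.
Sat(A[(wait & ready) U (wait | ~ready)]) = {n0, n1, n3, n4, n5}
Sat(EX A[(wait & ready) U (wait | ~ready)]) = {s : some successor in {n0, n1, n3, n4, n5}} = {n0, n1, n3, n4, n5}
|Sat(EX A[(wait & ready) U (wait | ~ready)])| = |{n0, n1, n3, n4, n5}| = 5.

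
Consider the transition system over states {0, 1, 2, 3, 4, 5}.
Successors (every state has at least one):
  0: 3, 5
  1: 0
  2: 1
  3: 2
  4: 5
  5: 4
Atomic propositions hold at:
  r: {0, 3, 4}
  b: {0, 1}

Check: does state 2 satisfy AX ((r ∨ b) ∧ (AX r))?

Yes

Sat(r ∨ b) = {0, 1, 3, 4}
Sat(AX r) = {s : every successor in {0, 3, 4}} = {1, 5}
Sat((r ∨ b) ∧ (AX r)) = {1}
Sat(AX ((r ∨ b) ∧ (AX r))) = {s : every successor in {1}} = {2}
2 ∈ Sat(AX ((r ∨ b) ∧ (AX r))) = {2}, so the formula holds at 2.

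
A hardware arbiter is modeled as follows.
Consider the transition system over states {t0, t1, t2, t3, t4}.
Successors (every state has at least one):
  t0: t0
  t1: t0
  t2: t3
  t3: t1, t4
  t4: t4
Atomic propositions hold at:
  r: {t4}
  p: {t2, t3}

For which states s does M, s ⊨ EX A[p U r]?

{t3, t4}

A[p U r]: least fixpoint, start Z0 = Sat(r) = {t4}, add states in Sat(p) with every successor in Z. Already a fixed point.
Sat(A[p U r]) = {t4}
Sat(EX A[p U r]) = {s : some successor in {t4}} = {t3, t4}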